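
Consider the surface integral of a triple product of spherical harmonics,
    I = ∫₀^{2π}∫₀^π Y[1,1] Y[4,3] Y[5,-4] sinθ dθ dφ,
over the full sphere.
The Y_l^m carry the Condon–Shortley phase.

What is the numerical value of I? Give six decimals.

Checks pass: Σm=0; 10 even; l₃=5∈[3,5].
(2·1+1)(2·4+1)(2·5+1) = 297
Δ: 0! 2! 8! / 11! → 1/495
sum: t=0:+1/576 = 1/576
3j²(1 4 5; 0 0 0) = Δ·Π!·Σ² = 5/99  (sign -1)
sum: t=0:+1/10080 = 1/10080
3j²(1 4 5; 1 3 -4) = Δ·Π!·Σ² = 4/55  (sign -1)
combine: 4πI² = 297·5/99·4/55 = 12/11
take √, sign +1: I = 0.29463840

0.294638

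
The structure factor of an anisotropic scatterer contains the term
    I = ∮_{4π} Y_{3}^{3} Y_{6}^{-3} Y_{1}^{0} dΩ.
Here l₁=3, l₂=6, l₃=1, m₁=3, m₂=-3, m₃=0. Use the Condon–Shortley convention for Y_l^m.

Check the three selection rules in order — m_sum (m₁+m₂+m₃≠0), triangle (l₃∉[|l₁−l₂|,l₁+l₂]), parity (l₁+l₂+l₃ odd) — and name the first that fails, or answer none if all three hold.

triangle

m₁+m₂+m₃ = 3 − 3 + 0 = 0  ✓
triangle: |3−6|=3 ≤ l₃=1 ≤ 3+6=9  ✗
parity: l₁+l₂+l₃ = 10 is even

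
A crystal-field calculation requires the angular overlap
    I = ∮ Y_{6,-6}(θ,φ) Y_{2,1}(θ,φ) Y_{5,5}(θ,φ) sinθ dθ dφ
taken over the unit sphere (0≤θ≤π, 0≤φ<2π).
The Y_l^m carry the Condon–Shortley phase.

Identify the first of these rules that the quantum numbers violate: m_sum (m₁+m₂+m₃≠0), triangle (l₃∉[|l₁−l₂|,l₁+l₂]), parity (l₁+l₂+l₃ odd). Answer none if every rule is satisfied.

parity

azimuthal sum: -6 + 1 + 5 = 0  ✓
4 ≤ 5 ≤ 8 (triangle on l)  ✓
L = 6 + 2 + 5 = 13 (odd)  ✗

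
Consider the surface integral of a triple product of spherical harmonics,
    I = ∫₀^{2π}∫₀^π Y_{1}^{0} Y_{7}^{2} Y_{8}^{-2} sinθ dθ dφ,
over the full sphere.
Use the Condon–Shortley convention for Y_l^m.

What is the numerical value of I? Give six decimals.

Checks pass: Σm=0; 16 even; l₃=8∈[6,8].
(2·1+1)(2·7+1)(2·8+1) = 765
Δ: 0! 2! 14! / 17! → 1/2040
sum: t=0:+1/25401600 = 1/25401600
3j²(1 7 8; 0 0 0) = Δ·Π!·Σ² = 8/255  (sign +1)
sum: t=0:+1/43545600 = 1/43545600
3j²(1 7 8; 0 2 -2) = Δ·Π!·Σ² = 1/34  (sign +1)
combine: 4πI² = 765·8/255·1/34 = 12/17
take √, sign +1: I = 0.23700703

0.237007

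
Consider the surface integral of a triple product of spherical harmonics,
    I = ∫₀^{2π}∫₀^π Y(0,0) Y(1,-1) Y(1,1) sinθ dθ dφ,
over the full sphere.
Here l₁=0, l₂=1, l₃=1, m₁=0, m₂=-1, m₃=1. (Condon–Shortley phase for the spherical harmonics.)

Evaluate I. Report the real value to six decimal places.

Checks pass: Σm=0; 2 even; l₃=1∈[1,1].
(2·0+1)(2·1+1)(2·1+1) = 9
Δ: 0! 0! 2! / 3! → 1/3
sum: t=0:+1/1 = 1/1
3j²(0 1 1; 0 0 0) = Δ·Π!·Σ² = 1/3  (sign -1)
sum: t=0:+1/2 = 1/2
3j²(0 1 1; 0 -1 1) = Δ·Π!·Σ² = 1/3  (sign +1)
combine: 4πI² = 9·1/3·1/3 = 1/1
take √, sign -1: I = -0.28209479

-0.282095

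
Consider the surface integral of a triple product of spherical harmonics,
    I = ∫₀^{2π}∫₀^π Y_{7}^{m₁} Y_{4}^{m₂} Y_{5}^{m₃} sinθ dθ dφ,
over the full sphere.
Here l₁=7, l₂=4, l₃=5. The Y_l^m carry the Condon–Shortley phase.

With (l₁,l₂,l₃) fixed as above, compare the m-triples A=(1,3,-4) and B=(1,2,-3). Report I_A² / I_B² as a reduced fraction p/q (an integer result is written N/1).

l's match ⇒ only the (l;m) 3-j factors differ between A and B.
A: triangle coeff Δ(7,4,5) = 1/6126120; Σ_t [5,6]: t=5:−1/1209600 t=6:+1/29030400 = -23/29030400; (3j)²=529/97240 [(7 4 5; 1 3 -4)], sign=+1
B: triangle coeff Δ(7,4,5) = 1/6126120; Σ_t [4,6]: t=4:+1/138240 t=5:−1/604800 t=6:+1/58060800 = 13/2322432; (3j)²=1625/94248 [(7 4 5; 1 2 -3)], sign=+1
I_A²/I_B² = (529/97240)/(1625/94248) = 33327/105625

33327/105625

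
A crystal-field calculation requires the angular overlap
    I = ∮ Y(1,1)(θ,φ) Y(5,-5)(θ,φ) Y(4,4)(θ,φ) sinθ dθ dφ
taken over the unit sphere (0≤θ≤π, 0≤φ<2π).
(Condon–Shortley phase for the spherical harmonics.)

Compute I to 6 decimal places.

-0.329416

m-sum 0 ✓  L=10 even ✓  4≤4≤6 ✓
Π(2lᵢ+1) = 3×11×9 = 297
triangle coeff Δ(1,5,4) = 1/495
Σ_t [1,1]: t=1:−1/576 = -1/576
(3j)²=5/99 [(1 5 4; 0 0 0)], sign=-1
Σ_t [0,0]: t=0:+1/80640 = 1/80640
(3j)²=1/11 [(1 5 4; 1 -5 4)], sign=+1
⇒ 4πI² = 15/11
I = (-1)√(15/11/(4π)) = -0.32941575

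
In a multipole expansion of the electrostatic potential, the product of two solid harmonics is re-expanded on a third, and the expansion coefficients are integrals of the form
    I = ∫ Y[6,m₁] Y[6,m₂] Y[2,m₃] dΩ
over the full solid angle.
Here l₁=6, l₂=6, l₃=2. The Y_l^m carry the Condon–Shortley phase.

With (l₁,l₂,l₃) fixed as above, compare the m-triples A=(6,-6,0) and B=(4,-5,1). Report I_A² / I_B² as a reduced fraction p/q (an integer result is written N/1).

44/27

Same 6,6,2: normalisation and zero-m 3j drop out of the ratio.
A: Δ: 10! 2! 2! / 15! → 1/90090; sum: t=0:+1/14515200 = 1/14515200; 3j²(6 6 2; 6 -6 0) = Δ·Π!·Σ² = 22/455  (sign +1)
B: Δ: 10! 2! 2! / 15! → 1/90090; sum: t=0:+1/7257600 t=1:−1/725760 = -1/806400; 3j²(6 6 2; 4 -5 1) = Δ·Π!·Σ² = 27/910  (sign +1)
I_A²/I_B² = (22/455)/(27/910) = 44/27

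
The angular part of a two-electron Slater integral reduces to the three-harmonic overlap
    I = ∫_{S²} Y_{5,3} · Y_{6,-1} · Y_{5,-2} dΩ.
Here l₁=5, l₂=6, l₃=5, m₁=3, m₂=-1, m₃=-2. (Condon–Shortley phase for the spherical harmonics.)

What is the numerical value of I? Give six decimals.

0.016235

Checks pass: Σm=0; 16 even; l₃=5∈[1,11].
(2·5+1)(2·6+1)(2·5+1) = 1573
Δ: 6! 4! 6! / 17! → 1/28588560
sum: t=1:−1/345600 t=2:+1/13824 t=3:−1/5184 t=4:+1/13824 t=5:−1/345600 = -7/129600
3j²(5 6 5; 0 0 0) = Δ·Π!·Σ² = 80/7293  (sign +1)
sum: t=0:+1/345600 t=1:−1/34560 t=2:+1/41472 = -1/518400
3j²(5 6 5; 3 -1 -2) = Δ·Π!·Σ² = 7/36465  (sign +1)
combine: 4πI² = 1573·80/7293·7/36465 = 112/33813
take √, sign +1: I = 0.01623537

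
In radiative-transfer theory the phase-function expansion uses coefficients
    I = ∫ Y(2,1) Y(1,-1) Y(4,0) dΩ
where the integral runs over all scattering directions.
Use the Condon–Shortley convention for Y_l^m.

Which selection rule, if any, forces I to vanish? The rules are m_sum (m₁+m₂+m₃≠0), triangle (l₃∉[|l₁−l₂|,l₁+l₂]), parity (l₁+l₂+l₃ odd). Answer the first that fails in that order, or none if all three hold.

m₁+m₂+m₃ = 1 − 1 + 0 = 0  ✓
triangle: |2−1|=1 ≤ l₃=4 ≤ 2+1=3  ✗
parity: l₁+l₂+l₃ = 7 is odd

triangle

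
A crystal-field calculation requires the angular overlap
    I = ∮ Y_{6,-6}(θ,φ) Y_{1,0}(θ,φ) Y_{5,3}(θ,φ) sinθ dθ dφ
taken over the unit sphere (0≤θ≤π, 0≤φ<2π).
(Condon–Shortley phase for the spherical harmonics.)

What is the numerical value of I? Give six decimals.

0.000000

-6 + 0 + 3 = -3 ≠ 0: azimuthal integral kills it; I = 0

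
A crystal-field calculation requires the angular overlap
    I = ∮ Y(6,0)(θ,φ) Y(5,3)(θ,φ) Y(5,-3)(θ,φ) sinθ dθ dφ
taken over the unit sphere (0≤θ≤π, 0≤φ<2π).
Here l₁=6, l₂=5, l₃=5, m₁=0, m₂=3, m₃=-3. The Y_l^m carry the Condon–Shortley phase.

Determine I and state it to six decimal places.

0.088978

Checks pass: Σm=0; 16 even; l₃=5∈[1,11].
(2·6+1)(2·5+1)(2·5+1) = 1573
Δ: 6! 6! 4! / 17! → 1/28588560
sum: t=1:−1/345600 t=2:+1/13824 t=3:−1/5184 t=4:+1/13824 t=5:−1/345600 = -7/129600
3j²(6 5 5; 0 0 0) = Δ·Π!·Σ² = 80/7293  (sign +1)
sum: t=4:+1/55296 t=5:−1/86400 t=6:+1/2073600 = 29/4147200
3j²(6 5 5; 0 3 -3) = Δ·Π!·Σ² = 841/145860  (sign +1)
combine: 4πI² = 1573·80/7293·841/145860 = 3364/33813
take √, sign +1: I = 0.08897771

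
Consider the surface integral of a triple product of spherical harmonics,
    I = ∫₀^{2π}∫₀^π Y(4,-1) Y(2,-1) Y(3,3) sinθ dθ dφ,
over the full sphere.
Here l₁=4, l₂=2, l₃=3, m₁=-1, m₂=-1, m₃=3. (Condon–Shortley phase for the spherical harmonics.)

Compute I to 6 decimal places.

0.000000

Σmᵢ = 1 ≠ 0, so the φ-integral vanishes; I = 0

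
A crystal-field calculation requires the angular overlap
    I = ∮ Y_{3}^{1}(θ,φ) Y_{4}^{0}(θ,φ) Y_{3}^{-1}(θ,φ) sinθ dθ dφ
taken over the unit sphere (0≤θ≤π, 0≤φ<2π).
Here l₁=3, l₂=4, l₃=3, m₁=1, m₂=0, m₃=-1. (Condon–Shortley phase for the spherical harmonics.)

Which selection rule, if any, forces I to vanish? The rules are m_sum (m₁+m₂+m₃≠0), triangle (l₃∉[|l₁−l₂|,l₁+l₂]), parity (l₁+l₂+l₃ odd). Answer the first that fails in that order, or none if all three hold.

none

azimuthal sum: 1 + 0 − 1 = 0  ✓
1 ≤ 3 ≤ 7 (triangle on l)  ✓
L = 3 + 4 + 3 = 10 (even)  ✓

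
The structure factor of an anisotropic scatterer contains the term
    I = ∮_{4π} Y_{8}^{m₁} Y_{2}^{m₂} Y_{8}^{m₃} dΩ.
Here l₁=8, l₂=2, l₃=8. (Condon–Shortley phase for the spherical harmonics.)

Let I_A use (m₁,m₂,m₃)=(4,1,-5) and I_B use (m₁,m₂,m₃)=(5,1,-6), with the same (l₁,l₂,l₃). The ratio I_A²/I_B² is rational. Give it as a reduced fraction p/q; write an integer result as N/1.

702/847

Shared (l₁,l₂,l₃)=(8,2,8): N and (l;000)² cancel in I_A²/I_B².
A: Δ = 2!·14!·2!/19! = 1/348840; Racah Σ t=1..2: t=1:−1/479001600 t=2:+1/1916006400 = -1/638668800; ⇒ 3j(8 2 8; 4 1 -5)² = 117/6460, sgn +1
B: Δ = 2!·14!·2!/19! = 1/348840; Racah Σ t=1..2: t=1:−1/1916006400 t=2:+1/12454041600 = -1/2264371200; ⇒ 3j(8 2 8; 5 1 -6)² = 847/38760, sgn -1
I_A²/I_B² = (117/6460)/(847/38760) = 702/847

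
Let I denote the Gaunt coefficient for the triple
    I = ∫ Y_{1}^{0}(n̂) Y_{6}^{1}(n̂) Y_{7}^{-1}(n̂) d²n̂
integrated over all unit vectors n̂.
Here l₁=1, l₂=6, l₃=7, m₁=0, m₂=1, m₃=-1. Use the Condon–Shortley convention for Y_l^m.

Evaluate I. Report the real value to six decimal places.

-0.242415

Checks pass: Σm=0; 14 even; l₃=7∈[5,7].
(2·1+1)(2·6+1)(2·7+1) = 585
Δ: 0! 2! 12! / 15! → 1/1365
sum: t=0:+1/518400 = 1/518400
3j²(1 6 7; 0 0 0) = Δ·Π!·Σ² = 7/195  (sign -1)
sum: t=0:+1/604800 = 1/604800
3j²(1 6 7; 0 1 -1) = Δ·Π!·Σ² = 16/455  (sign +1)
combine: 4πI² = 585·7/195·16/455 = 48/65
take √, sign -1: I = -0.24241473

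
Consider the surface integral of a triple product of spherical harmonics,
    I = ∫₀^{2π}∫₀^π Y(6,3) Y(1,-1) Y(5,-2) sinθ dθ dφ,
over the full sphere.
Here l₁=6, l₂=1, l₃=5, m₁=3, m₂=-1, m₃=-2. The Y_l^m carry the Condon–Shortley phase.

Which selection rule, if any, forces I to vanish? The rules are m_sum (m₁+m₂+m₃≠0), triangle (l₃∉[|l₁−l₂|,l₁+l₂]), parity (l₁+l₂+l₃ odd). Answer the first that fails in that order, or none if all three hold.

none

Σmᵢ = 0  ✓
l₃∈[|l₁−l₂|,l₁+l₂]=[5,7], have l₃=5  ✓
Σlᵢ = 12 ⇒ even  ✓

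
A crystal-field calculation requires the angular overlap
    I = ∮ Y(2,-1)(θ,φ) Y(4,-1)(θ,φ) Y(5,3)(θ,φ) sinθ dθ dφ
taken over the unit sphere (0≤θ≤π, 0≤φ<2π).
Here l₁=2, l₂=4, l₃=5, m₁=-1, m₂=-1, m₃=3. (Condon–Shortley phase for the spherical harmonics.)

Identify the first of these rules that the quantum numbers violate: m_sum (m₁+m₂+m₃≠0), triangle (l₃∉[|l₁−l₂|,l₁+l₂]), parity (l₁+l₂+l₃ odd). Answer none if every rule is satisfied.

m₁+m₂+m₃ = -1 − 1 + 3 = 1  ✗
triangle: |2−4|=2 ≤ l₃=5 ≤ 2+4=6
parity: l₁+l₂+l₃ = 11 is odd

m_sum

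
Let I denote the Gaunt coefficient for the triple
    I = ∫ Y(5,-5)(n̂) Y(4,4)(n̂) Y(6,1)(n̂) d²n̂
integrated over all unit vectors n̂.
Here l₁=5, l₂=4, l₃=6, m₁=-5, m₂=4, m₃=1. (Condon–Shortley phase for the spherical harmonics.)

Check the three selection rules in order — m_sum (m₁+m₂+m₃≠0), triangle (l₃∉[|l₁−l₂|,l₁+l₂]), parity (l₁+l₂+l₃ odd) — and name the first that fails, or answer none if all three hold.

m₁+m₂+m₃ = -5 + 4 + 1 = 0  ✓
triangle: |5−4|=1 ≤ l₃=6 ≤ 5+4=9  ✓
parity: l₁+l₂+l₃ = 15 is odd  ✗

parity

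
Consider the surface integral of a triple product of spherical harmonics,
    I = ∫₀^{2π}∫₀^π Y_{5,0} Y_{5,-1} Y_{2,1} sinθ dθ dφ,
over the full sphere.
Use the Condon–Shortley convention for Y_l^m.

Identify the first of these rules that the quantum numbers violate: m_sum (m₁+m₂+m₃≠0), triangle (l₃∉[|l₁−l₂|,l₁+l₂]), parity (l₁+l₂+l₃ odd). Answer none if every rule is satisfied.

none

azimuthal sum: 0 − 1 + 1 = 0  ✓
0 ≤ 2 ≤ 10 (triangle on l)  ✓
L = 5 + 5 + 2 = 12 (even)  ✓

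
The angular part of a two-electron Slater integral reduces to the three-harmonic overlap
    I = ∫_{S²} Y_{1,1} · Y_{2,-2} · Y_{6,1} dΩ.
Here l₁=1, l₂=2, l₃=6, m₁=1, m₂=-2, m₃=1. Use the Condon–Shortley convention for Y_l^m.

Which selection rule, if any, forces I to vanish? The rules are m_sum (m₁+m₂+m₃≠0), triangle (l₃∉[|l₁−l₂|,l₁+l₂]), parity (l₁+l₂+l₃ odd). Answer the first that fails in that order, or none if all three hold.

triangle

Σmᵢ = 0  ✓
l₃∈[|l₁−l₂|,l₁+l₂]=[1,3], have l₃=6  ✗
Σlᵢ = 9 ⇒ odd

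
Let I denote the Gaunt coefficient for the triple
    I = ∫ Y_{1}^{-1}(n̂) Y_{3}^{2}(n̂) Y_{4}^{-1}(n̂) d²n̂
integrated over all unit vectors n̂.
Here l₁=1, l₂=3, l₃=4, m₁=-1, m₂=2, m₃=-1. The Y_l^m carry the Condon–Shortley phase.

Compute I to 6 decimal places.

Rules hold: Σm=0, L=8 even, 2≤4≤4.
N = 3·7·9 = 189
Δ = 0!·2!·6!/9! = 1/252
Racah Σ t=0..0: t=0:+1/36 = 1/36
⇒ 3j(1 3 4; 0 0 0)² = 4/63, sgn +1
Racah Σ t=0..0: t=0:+1/240 = 1/240
⇒ 3j(1 3 4; -1 2 -1)² = 1/84, sgn -1
4πI² = N·(3j₀)²·(3jₘ)² = 1/7
I = -1·√(0.142857/4π) = -0.10662181

-0.106622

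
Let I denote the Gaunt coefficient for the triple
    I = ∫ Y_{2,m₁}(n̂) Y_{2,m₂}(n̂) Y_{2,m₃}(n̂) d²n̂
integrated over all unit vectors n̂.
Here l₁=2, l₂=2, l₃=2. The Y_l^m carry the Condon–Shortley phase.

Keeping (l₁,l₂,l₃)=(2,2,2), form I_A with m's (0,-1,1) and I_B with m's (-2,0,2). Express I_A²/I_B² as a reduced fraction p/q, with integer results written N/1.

1/4

Same 2,2,2: normalisation and zero-m 3j drop out of the ratio.
A: Δ: 2! 2! 2! / 7! → 1/630; sum: t=0:+1/4 t=1:−1/2 = -1/4; 3j²(2 2 2; 0 -1 1) = Δ·Π!·Σ² = 1/70  (sign +1)
B: Δ: 2! 2! 2! / 7! → 1/630; sum: t=2:+1/8 = 1/8; 3j²(2 2 2; -2 0 2) = Δ·Π!·Σ² = 2/35  (sign +1)
I_A²/I_B² = (1/70)/(2/35) = 1/4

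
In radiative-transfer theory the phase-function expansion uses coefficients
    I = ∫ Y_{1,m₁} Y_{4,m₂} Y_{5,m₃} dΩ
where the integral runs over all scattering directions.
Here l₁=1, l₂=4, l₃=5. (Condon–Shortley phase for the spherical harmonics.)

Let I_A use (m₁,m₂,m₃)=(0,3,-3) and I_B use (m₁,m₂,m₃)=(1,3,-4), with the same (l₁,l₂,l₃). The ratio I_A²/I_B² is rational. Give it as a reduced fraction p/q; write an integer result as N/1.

Shared (l₁,l₂,l₃)=(1,4,5): N and (l;000)² cancel in I_A²/I_B².
A: Δ = 0!·2!·8!/11! = 1/495; Racah Σ t=0..0: t=0:+1/5040 = 1/5040; ⇒ 3j(1 4 5; 0 3 -3)² = 16/495, sgn +1
B: Δ = 0!·2!·8!/11! = 1/495; Racah Σ t=0..0: t=0:+1/10080 = 1/10080; ⇒ 3j(1 4 5; 1 3 -4)² = 4/55, sgn -1
I_A²/I_B² = (16/495)/(4/55) = 4/9

4/9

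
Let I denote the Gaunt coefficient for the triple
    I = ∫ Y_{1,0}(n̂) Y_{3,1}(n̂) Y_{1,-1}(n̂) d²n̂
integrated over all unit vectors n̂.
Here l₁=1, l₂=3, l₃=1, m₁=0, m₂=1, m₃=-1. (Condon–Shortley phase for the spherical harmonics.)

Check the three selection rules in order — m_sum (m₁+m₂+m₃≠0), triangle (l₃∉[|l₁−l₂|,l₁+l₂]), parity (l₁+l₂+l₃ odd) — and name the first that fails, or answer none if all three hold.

triangle

azimuthal sum: 0 + 1 − 1 = 0  ✓
2 ≤ 1 ≤ 4 (triangle on l)  ✗
L = 1 + 3 + 1 = 5 (odd)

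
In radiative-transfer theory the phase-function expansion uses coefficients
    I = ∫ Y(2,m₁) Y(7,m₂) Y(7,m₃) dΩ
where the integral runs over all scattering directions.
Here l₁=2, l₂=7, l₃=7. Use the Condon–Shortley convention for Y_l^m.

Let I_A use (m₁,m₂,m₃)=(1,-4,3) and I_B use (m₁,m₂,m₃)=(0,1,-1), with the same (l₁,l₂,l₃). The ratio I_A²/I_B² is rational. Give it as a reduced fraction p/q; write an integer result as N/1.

Shared (l₁,l₂,l₃)=(2,7,7): N and (l;000)² cancel in I_A²/I_B².
A: Δ = 2!·2!·12!/17! = 1/185640; Racah Σ t=0..1: t=0:+1/4354560 t=1:−1/14515200 = 1/6220800; ⇒ 3j(2 7 7; 1 -4 3)² = 77/4420, sgn +1
B: Δ = 2!·2!·12!/17! = 1/185640; Racah Σ t=0..2: t=0:+1/3870720 t=1:−1/604800 t=2:+1/2073600 = -53/58060800; ⇒ 3j(2 7 7; 0 1 -1)² = 2809/185640, sgn -1
I_A²/I_B² = (77/4420)/(2809/185640) = 3234/2809

3234/2809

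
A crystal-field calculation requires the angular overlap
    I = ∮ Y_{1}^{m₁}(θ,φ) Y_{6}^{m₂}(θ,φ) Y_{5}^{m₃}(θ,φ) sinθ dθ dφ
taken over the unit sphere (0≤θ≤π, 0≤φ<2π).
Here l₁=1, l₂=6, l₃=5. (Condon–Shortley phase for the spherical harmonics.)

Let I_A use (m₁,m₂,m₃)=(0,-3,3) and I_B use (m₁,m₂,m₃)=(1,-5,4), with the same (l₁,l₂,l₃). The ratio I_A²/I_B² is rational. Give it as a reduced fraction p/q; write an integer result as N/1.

27/55

Shared (l₁,l₂,l₃)=(1,6,5): N and (l;000)² cancel in I_A²/I_B².
A: Δ = 2!·0!·10!/13! = 1/858; Racah Σ t=1..1: t=1:−1/80640 = -1/80640; ⇒ 3j(1 6 5; 0 -3 3)² = 9/286, sgn -1
B: Δ = 2!·0!·10!/13! = 1/858; Racah Σ t=0..0: t=0:+1/725760 = 1/725760; ⇒ 3j(1 6 5; 1 -5 4)² = 5/78, sgn -1
I_A²/I_B² = (9/286)/(5/78) = 27/55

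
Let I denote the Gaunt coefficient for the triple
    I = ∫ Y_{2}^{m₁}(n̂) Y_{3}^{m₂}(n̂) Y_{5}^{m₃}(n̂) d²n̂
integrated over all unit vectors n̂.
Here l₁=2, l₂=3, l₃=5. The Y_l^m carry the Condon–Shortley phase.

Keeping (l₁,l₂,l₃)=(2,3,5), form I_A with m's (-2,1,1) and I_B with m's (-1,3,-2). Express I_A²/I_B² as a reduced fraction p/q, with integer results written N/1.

15/7

Same 2,3,5: normalisation and zero-m 3j drop out of the ratio.
A: Δ: 0! 4! 6! / 11! → 1/2310; sum: t=0:+1/1152 = 1/1152; 3j²(2 3 5; -2 1 1) = Δ·Π!·Σ² = 1/154  (sign +1)
B: Δ: 0! 4! 6! / 11! → 1/2310; sum: t=0:+1/4320 = 1/4320; 3j²(2 3 5; -1 3 -2) = Δ·Π!·Σ² = 1/330  (sign -1)
I_A²/I_B² = (1/154)/(1/330) = 15/7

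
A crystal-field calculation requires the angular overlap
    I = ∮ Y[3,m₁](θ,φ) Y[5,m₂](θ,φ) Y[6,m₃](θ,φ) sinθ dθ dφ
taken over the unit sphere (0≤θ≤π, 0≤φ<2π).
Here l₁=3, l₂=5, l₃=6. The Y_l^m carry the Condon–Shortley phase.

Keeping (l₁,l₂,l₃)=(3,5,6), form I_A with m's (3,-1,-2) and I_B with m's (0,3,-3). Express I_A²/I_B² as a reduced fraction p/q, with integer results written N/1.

70/3

l's match ⇒ only the (l;m) 3-j factors differ between A and B.
A: triangle coeff Δ(3,5,6) = 1/675675; Σ_t [0,0]: t=0:+1/27648 = 1/27648; (3j)²=10/429 [(3 5 6; 3 -1 -2)], sign=+1
B: triangle coeff Δ(3,5,6) = 1/675675; Σ_t [0,2]: t=0:+1/483840 t=1:−1/20160 t=2:+1/17280 = 1/96768; (3j)²=1/1001 [(3 5 6; 0 3 -3)], sign=-1
I_A²/I_B² = (10/429)/(1/1001) = 70/3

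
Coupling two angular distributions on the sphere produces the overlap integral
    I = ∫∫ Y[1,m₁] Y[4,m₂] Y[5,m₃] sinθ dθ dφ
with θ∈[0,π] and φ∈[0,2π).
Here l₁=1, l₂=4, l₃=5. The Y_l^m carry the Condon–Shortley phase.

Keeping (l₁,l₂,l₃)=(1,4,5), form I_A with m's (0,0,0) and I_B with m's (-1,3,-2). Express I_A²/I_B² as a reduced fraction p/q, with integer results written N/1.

Same 1,4,5: normalisation and zero-m 3j drop out of the ratio.
A: Δ: 0! 2! 8! / 11! → 1/495; sum: t=0:+1/576 = 1/576; 3j²(1 4 5; 0 0 0) = Δ·Π!·Σ² = 5/99  (sign -1)
B: Δ: 0! 2! 8! / 11! → 1/495; sum: t=0:+1/10080 = 1/10080; 3j²(1 4 5; -1 3 -2) = Δ·Π!·Σ² = 1/165  (sign -1)
I_A²/I_B² = (5/99)/(1/165) = 25/3

25/3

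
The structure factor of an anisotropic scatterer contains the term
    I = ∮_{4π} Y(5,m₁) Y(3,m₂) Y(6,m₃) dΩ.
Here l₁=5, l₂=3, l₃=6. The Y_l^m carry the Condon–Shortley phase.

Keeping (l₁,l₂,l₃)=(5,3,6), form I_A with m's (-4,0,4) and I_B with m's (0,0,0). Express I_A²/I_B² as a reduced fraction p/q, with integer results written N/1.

45/49

Same 5,3,6: normalisation and zero-m 3j drop out of the ratio.
A: Δ: 2! 8! 4! / 15! → 1/675675; sum: t=1:−1/161280 t=2:+1/60480 = 1/96768; 3j²(5 3 6; -4 0 4) = Δ·Π!·Σ² = 15/1001  (sign +1)
B: Δ: 2! 8! 4! / 15! → 1/675675; sum: t=0:+1/8640 t=1:−1/2304 t=2:+1/8640 = -7/34560; 3j²(5 3 6; 0 0 0) = Δ·Π!·Σ² = 7/429  (sign -1)
I_A²/I_B² = (15/1001)/(7/429) = 45/49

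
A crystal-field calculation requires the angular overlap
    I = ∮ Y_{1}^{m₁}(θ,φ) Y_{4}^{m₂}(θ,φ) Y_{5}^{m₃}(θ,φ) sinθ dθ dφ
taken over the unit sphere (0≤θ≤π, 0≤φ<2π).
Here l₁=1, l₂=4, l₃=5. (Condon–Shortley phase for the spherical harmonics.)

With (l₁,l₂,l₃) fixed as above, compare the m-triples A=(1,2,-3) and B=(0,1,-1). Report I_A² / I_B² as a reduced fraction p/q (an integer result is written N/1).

7/6

l's match ⇒ only the (l;m) 3-j factors differ between A and B.
A: triangle coeff Δ(1,4,5) = 1/495; Σ_t [0,0]: t=0:+1/2880 = 1/2880; (3j)²=28/495 [(1 4 5; 1 2 -3)], sign=+1
B: triangle coeff Δ(1,4,5) = 1/495; Σ_t [0,0]: t=0:+1/720 = 1/720; (3j)²=8/165 [(1 4 5; 0 1 -1)], sign=+1
I_A²/I_B² = (28/495)/(8/165) = 7/6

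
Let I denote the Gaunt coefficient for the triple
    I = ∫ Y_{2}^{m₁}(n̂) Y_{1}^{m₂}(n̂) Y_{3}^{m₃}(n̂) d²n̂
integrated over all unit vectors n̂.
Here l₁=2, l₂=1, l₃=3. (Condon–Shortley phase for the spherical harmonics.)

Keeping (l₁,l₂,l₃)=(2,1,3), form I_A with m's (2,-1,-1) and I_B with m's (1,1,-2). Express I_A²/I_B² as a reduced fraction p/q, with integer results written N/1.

Shared (l₁,l₂,l₃)=(2,1,3): N and (l;000)² cancel in I_A²/I_B².
A: Δ = 0!·4!·2!/7! = 1/105; Racah Σ t=0..0: t=0:+1/48 = 1/48; ⇒ 3j(2 1 3; 2 -1 -1)² = 1/105, sgn +1
B: Δ = 0!·4!·2!/7! = 1/105; Racah Σ t=0..0: t=0:+1/12 = 1/12; ⇒ 3j(2 1 3; 1 1 -2)² = 2/21, sgn -1
I_A²/I_B² = (1/105)/(2/21) = 1/10

1/10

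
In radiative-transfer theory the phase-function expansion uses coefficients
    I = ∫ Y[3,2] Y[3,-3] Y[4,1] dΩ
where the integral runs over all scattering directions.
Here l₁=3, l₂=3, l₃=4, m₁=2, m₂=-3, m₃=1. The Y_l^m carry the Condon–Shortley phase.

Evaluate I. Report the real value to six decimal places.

Checks pass: Σm=0; 10 even; l₃=4∈[0,6].
(2·3+1)(2·3+1)(2·4+1) = 441
Δ: 2! 4! 4! / 11! → 1/34650
sum: t=0:+1/72 t=1:−1/16 t=2:+1/72 = -5/144
3j²(3 3 4; 0 0 0) = Δ·Π!·Σ² = 2/77  (sign -1)
sum: t=0:+1/288 = 1/288
3j²(3 3 4; 2 -3 1) = Δ·Π!·Σ² = 5/231  (sign -1)
combine: 4πI² = 441·2/77·5/231 = 30/121
take √, sign +1: I = 0.14046335

0.140463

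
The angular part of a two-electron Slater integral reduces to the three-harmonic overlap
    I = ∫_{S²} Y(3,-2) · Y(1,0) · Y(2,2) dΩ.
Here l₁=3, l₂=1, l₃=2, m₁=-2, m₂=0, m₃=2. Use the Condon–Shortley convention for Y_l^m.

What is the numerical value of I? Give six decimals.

0.184674

m-sum 0 ✓  L=6 even ✓  2≤2≤4 ✓
Π(2lᵢ+1) = 7×3×5 = 105
triangle coeff Δ(3,1,2) = 1/105
Σ_t [1,1]: t=1:−1/4 = -1/4
(3j)²=3/35 [(3 1 2; 0 0 0)], sign=-1
Σ_t [1,1]: t=1:−1/24 = -1/24
(3j)²=1/21 [(3 1 2; -2 0 2)], sign=-1
⇒ 4πI² = 3/7
I = (+1)√(3/7/(4π)) = 0.18467439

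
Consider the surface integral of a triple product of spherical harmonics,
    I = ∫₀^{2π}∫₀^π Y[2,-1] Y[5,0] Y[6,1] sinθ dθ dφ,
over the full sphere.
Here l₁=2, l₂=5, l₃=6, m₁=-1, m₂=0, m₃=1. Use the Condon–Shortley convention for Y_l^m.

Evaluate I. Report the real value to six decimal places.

0.000000

l₁+l₂+l₃=13 is odd: 3j(l;000)=0 ⇒ I=0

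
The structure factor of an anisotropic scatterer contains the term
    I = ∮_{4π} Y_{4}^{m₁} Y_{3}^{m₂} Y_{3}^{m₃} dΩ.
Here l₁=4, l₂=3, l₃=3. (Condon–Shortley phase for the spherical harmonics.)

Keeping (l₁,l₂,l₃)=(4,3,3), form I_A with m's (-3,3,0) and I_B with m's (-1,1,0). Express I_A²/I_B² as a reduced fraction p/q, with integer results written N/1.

21/5

Shared (l₁,l₂,l₃)=(4,3,3): N and (l;000)² cancel in I_A²/I_B².
A: Δ = 4!·4!·2!/11! = 1/34650; Racah Σ t=4..4: t=4:+1/288 = 1/288; ⇒ 3j(4 3 3; -3 3 0)² = 1/22, sgn -1
B: Δ = 4!·4!·2!/11! = 1/34650; Racah Σ t=2..4: t=2:+1/48 t=3:−1/24 t=4:+1/288 = -5/288; ⇒ 3j(4 3 3; -1 1 0)² = 5/462, sgn +1
I_A²/I_B² = (1/22)/(5/462) = 21/5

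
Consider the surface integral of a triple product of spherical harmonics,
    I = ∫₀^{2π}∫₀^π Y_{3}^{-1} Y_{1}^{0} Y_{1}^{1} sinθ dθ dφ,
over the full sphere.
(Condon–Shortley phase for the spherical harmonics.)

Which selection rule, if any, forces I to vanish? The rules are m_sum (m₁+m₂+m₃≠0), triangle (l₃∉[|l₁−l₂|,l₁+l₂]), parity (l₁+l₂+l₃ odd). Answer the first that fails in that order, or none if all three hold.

Σmᵢ = 0  ✓
l₃∈[|l₁−l₂|,l₁+l₂]=[2,4], have l₃=1  ✗
Σlᵢ = 5 ⇒ odd

triangle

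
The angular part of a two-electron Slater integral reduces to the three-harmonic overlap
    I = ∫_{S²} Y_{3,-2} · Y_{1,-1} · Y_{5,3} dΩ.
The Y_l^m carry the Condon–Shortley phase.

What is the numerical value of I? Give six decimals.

|3−1|≤5≤3+1 violated ⇒ I = 0

0.000000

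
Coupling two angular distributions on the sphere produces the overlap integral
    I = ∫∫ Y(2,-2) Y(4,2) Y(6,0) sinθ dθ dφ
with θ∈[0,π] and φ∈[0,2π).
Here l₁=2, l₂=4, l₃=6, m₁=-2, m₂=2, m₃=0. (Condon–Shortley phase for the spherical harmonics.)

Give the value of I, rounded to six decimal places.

0.061597

Checks pass: Σm=0; 12 even; l₃=6∈[2,6].
(2·2+1)(2·4+1)(2·6+1) = 585
Δ: 0! 4! 8! / 13! → 1/6435
sum: t=0:+1/2304 = 1/2304
3j²(2 4 6; 0 0 0) = Δ·Π!·Σ² = 5/143  (sign +1)
sum: t=0:+1/34560 = 1/34560
3j²(2 4 6; -2 2 0) = Δ·Π!·Σ² = 1/429  (sign +1)
combine: 4πI² = 585·5/143·1/429 = 75/1573
take √, sign +1: I = 0.06159725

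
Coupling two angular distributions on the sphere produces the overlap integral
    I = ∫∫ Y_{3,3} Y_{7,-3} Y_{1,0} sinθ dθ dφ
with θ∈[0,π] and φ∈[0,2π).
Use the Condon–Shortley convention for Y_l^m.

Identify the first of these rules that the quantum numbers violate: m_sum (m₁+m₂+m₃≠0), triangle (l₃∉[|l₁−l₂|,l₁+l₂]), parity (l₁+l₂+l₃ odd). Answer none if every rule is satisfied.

triangle

azimuthal sum: 3 − 3 + 0 = 0  ✓
4 ≤ 1 ≤ 10 (triangle on l)  ✗
L = 3 + 7 + 1 = 11 (odd)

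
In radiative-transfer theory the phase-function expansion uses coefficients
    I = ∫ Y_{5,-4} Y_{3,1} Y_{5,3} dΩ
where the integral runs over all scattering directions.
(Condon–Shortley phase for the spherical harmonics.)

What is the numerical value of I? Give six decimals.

L=13 odd ⇒ parity kills the (l;000) factor ⇒ I = 0

0.000000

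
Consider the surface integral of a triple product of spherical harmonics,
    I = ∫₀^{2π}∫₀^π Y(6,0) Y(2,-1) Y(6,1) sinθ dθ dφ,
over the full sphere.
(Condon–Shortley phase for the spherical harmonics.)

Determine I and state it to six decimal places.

-0.030344

Checks pass: Σm=0; 14 even; l₃=6∈[4,8].
(2·6+1)(2·2+1)(2·6+1) = 845
Δ: 2! 10! 2! / 15! → 1/90090
sum: t=0:+1/69120 t=1:−1/14400 t=2:+1/69120 = -7/172800
3j²(6 2 6; 0 0 0) = Δ·Π!·Σ² = 14/715  (sign -1)
sum: t=0:+1/34560 t=1:−1/28800 = -1/172800
3j²(6 2 6; 0 -1 1) = Δ·Π!·Σ² = 1/1430  (sign +1)
combine: 4πI² = 845·14/715·1/1430 = 7/605
take √, sign -1: I = -0.03034355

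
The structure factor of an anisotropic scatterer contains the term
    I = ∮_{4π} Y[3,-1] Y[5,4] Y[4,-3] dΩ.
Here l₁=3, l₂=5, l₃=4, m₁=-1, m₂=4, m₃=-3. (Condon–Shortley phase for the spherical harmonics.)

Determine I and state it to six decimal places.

Rules hold: Σm=0, L=12 even, 2≤4≤8.
N = 7·11·9 = 693
Δ = 4!·2!·6!/13! = 1/180180
Racah Σ t=1..3: t=1:−1/576 t=2:+1/144 t=3:−1/576 = 1/288
⇒ 3j(3 5 4; 0 0 0)² = 20/1001, sgn +1
Racah Σ t=3..4: t=3:−1/4320 t=4:+1/5760 = -1/17280
⇒ 3j(3 5 4; -1 4 -3)² = 7/4290, sgn +1
4πI² = N·(3j₀)²·(3jₘ)² = 42/1859
I = +1·√(0.0225928/4π) = 0.04240138

0.042401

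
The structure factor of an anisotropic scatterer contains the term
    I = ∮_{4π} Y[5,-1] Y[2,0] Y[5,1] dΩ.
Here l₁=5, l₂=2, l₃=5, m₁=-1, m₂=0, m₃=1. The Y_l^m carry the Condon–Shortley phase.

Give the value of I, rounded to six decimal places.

-0.145565

m-sum 0 ✓  L=12 even ✓  3≤5≤7 ✓
Π(2lᵢ+1) = 11×5×11 = 605
triangle coeff Δ(5,2,5) = 1/38610
Σ_t [0,2]: t=0:+1/2880 t=1:−1/576 t=2:+1/2880 = -1/960
(3j)²=10/429 [(5 2 5; 0 0 0)], sign=+1
Σ_t [0,2]: t=0:+1/5760 t=1:−1/720 t=2:+1/2304 = -1/1280
(3j)²=27/1430 [(5 2 5; -1 0 1)], sign=-1
⇒ 4πI² = 45/169
I = (-1)√(45/169/(4π)) = -0.14556534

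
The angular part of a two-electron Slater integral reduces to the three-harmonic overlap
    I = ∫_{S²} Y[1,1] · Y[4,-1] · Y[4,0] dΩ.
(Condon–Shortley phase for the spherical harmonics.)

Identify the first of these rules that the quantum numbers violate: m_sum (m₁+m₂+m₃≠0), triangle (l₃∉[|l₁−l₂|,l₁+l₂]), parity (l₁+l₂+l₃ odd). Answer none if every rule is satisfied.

Σmᵢ = 0  ✓
l₃∈[|l₁−l₂|,l₁+l₂]=[3,5], have l₃=4  ✓
Σlᵢ = 9 ⇒ odd  ✗

parity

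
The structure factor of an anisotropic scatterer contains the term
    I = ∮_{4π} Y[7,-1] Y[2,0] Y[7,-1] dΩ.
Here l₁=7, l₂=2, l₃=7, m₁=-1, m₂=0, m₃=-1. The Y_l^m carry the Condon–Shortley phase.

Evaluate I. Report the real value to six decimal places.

0.000000

m-sum = -1 + 0 − 1 = -2 ≠ 0 ⇒ I = 0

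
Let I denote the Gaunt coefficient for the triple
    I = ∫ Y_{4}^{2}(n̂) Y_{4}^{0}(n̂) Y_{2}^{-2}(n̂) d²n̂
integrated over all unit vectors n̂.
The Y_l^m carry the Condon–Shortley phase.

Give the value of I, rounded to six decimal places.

-0.190365

Rules hold: Σm=0, L=10 even, 0≤2≤8.
N = 9·9·5 = 405
Δ = 6!·2!·2!/11! = 1/13860
Racah Σ t=2..4: t=2:+1/192 t=3:−1/36 t=4:+1/192 = -5/288
⇒ 3j(4 4 2; 0 0 0)² = 20/693, sgn -1
Racah Σ t=2..2: t=2:+1/192 = 1/192
⇒ 3j(4 4 2; 2 0 -2)² = 3/77, sgn +1
4πI² = N·(3j₀)²·(3jₘ)² = 2700/5929
I = -1·√(0.455389/4π) = -0.19036462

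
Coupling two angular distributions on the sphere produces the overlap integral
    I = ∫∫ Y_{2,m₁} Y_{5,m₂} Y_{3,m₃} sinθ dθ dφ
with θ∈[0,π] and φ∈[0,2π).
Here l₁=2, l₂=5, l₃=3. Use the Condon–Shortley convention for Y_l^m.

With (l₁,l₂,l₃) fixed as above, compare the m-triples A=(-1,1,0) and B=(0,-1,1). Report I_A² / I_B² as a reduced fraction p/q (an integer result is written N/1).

Shared (l₁,l₂,l₃)=(2,5,3): N and (l;000)² cancel in I_A²/I_B².
A: Δ = 4!·0!·6!/11! = 1/2310; Racah Σ t=3..3: t=3:−1/216 = -1/216; ⇒ 3j(2 5 3; -1 1 0)² = 8/231, sgn +1
B: Δ = 4!·0!·6!/11! = 1/2310; Racah Σ t=2..2: t=2:+1/192 = 1/192; ⇒ 3j(2 5 3; 0 -1 1)² = 3/77, sgn +1
I_A²/I_B² = (8/231)/(3/77) = 8/9

8/9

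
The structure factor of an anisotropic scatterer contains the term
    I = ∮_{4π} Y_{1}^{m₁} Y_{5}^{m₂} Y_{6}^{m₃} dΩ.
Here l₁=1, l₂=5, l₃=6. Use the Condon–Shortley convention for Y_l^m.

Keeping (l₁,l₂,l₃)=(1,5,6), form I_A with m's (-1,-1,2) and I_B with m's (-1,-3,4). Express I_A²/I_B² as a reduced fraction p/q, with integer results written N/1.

Shared (l₁,l₂,l₃)=(1,5,6): N and (l;000)² cancel in I_A²/I_B².
A: Δ = 0!·2!·10!/13! = 1/858; Racah Σ t=0..0: t=0:+1/34560 = 1/34560; ⇒ 3j(1 5 6; -1 -1 2)² = 14/429, sgn +1
B: Δ = 0!·2!·10!/13! = 1/858; Racah Σ t=0..0: t=0:+1/161280 = 1/161280; ⇒ 3j(1 5 6; -1 -3 4)² = 15/286, sgn +1
I_A²/I_B² = (14/429)/(15/286) = 28/45

28/45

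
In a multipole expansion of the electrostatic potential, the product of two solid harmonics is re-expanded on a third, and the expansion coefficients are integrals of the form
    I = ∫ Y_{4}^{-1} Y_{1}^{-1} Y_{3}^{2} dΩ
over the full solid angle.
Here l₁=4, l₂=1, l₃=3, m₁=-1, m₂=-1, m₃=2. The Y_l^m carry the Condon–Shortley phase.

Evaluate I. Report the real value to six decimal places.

Rules hold: Σm=0, L=8 even, 3≤3≤5.
N = 9·3·7 = 189
Δ = 2!·6!·0!/9! = 1/252
Racah Σ t=1..1: t=1:−1/36 = -1/36
⇒ 3j(4 1 3; 0 0 0)² = 4/63, sgn +1
Racah Σ t=0..0: t=0:+1/240 = 1/240
⇒ 3j(4 1 3; -1 -1 2)² = 1/84, sgn -1
4πI² = N·(3j₀)²·(3jₘ)² = 1/7
I = -1·√(0.142857/4π) = -0.10662181

-0.106622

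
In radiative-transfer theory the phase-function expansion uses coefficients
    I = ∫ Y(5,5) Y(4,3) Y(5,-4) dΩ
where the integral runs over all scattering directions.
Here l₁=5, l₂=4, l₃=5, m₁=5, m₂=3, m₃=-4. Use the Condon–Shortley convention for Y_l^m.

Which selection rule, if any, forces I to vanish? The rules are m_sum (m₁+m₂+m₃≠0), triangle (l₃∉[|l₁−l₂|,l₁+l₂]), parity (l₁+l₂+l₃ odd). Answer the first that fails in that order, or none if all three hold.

m_sum

m₁+m₂+m₃ = 5 + 3 − 4 = 4  ✗
triangle: |5−4|=1 ≤ l₃=5 ≤ 5+4=9
parity: l₁+l₂+l₃ = 14 is even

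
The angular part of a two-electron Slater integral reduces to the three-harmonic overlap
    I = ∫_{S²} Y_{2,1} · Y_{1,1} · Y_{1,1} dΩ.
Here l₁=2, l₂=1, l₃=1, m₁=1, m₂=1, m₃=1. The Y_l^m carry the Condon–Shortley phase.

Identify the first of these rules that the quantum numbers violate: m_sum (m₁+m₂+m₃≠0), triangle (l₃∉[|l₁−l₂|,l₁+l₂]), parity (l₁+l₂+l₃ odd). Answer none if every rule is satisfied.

m_sum

azimuthal sum: 1 + 1 + 1 = 3  ✗
1 ≤ 1 ≤ 3 (triangle on l)
L = 2 + 1 + 1 = 4 (even)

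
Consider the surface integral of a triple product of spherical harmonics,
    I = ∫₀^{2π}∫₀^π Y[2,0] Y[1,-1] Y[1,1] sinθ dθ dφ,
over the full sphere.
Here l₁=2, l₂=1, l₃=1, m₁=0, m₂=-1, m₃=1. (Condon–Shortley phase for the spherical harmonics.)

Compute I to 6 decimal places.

Rules hold: Σm=0, L=4 even, 1≤1≤3.
N = 5·3·3 = 45
Δ = 2!·2!·0!/5! = 1/30
Racah Σ t=1..1: t=1:−1/1 = -1/1
⇒ 3j(2 1 1; 0 0 0)² = 2/15, sgn +1
Racah Σ t=0..0: t=0:+1/4 = 1/4
⇒ 3j(2 1 1; 0 -1 1)² = 1/30, sgn +1
4πI² = N·(3j₀)²·(3jₘ)² = 1/5
I = +1·√(0.2/4π) = 0.12615663

0.126157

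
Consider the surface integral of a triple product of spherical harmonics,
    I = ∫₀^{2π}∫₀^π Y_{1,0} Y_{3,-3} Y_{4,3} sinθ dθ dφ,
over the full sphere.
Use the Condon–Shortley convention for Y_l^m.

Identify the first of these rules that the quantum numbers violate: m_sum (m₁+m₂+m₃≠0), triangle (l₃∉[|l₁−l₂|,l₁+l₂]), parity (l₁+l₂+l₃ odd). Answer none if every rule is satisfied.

none

m₁+m₂+m₃ = 0 − 3 + 3 = 0  ✓
triangle: |1−3|=2 ≤ l₃=4 ≤ 1+3=4  ✓
parity: l₁+l₂+l₃ = 8 is even  ✓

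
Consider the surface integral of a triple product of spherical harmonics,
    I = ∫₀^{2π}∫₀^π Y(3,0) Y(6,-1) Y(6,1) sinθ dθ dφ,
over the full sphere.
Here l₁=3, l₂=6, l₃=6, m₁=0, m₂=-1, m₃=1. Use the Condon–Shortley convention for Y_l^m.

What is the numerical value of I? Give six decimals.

0.000000

Σlᵢ=15 odd — θ-integrand is odd under cosθ→−cosθ; I=0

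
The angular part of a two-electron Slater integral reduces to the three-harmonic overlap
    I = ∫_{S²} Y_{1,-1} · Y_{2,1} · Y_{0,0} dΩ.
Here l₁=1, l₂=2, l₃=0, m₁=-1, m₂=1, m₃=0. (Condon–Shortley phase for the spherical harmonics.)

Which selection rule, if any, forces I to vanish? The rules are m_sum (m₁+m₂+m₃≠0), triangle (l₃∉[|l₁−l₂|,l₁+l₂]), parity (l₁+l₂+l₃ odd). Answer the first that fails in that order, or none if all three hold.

triangle

Σmᵢ = 0  ✓
l₃∈[|l₁−l₂|,l₁+l₂]=[1,3], have l₃=0  ✗
Σlᵢ = 3 ⇒ odd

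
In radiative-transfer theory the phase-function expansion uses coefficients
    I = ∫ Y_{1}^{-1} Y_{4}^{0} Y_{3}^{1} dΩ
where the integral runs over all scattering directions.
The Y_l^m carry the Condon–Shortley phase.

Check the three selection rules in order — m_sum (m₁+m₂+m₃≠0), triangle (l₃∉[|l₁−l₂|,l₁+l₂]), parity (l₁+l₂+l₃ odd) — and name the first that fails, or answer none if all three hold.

Σmᵢ = 0  ✓
l₃∈[|l₁−l₂|,l₁+l₂]=[3,5], have l₃=3  ✓
Σlᵢ = 8 ⇒ even  ✓

none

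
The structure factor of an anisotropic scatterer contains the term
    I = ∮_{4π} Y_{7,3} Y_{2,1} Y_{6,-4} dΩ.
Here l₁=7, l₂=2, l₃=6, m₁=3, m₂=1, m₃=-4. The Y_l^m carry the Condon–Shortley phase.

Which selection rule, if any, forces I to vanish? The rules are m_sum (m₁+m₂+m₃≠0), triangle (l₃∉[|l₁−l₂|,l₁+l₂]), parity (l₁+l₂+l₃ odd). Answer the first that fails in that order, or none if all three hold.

azimuthal sum: 3 + 1 − 4 = 0  ✓
5 ≤ 6 ≤ 9 (triangle on l)  ✓
L = 7 + 2 + 6 = 15 (odd)  ✗

parity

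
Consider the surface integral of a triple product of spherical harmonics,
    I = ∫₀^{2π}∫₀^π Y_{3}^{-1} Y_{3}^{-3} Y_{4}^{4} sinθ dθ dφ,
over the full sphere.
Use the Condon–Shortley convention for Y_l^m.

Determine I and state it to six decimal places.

-0.166198

Rules hold: Σm=0, L=10 even, 0≤4≤6.
N = 7·7·9 = 441
Δ = 2!·4!·4!/11! = 1/34650
Racah Σ t=0..2: t=0:+1/72 t=1:−1/16 t=2:+1/72 = -5/144
⇒ 3j(3 3 4; 0 0 0)² = 2/77, sgn -1
Racah Σ t=0..0: t=0:+1/1152 = 1/1152
⇒ 3j(3 3 4; -1 -3 4)² = 1/33, sgn +1
4πI² = N·(3j₀)²·(3jₘ)² = 42/121
I = -1·√(0.347107/4π) = -0.16619847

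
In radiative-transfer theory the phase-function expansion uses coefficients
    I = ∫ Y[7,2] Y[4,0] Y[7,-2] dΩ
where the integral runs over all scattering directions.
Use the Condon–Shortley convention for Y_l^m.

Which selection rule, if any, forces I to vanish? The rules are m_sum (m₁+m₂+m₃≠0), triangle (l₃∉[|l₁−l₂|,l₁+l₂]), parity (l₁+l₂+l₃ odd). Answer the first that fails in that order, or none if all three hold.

none

Σmᵢ = 0  ✓
l₃∈[|l₁−l₂|,l₁+l₂]=[3,11], have l₃=7  ✓
Σlᵢ = 18 ⇒ even  ✓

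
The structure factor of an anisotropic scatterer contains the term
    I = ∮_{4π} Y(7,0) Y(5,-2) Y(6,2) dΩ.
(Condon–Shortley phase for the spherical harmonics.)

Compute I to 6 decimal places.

Checks pass: Σm=0; 18 even; l₃=6∈[2,12].
(2·7+1)(2·5+1)(2·6+1) = 2145
Δ: 6! 8! 4! / 19! → 1/174594420
sum: t=1:−1/4147200 t=2:+1/207360 t=3:−1/82944 t=4:+1/207360 t=5:−1/4147200 = -1/345600
3j²(7 5 6; 0 0 0) = Δ·Π!·Σ² = 420/46189  (sign -1)
sum: t=0:+1/21772800 t=1:−1/691200 t=2:+1/207360 t=3:−1/497664 = 41/29030400
3j²(7 5 6; 0 -2 2) = Δ·Π!·Σ² = 11767/1385670  (sign +1)
combine: 4πI² = 2145·420/46189·11767/1385670 = 2471070/14919047
take √, sign -1: I = -0.11480665

-0.114807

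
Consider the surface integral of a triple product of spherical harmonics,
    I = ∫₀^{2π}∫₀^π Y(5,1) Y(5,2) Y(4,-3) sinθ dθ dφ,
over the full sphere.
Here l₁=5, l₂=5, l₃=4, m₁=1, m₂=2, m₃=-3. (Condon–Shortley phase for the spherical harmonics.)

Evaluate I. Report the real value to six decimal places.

Rules hold: Σm=0, L=14 even, 0≤4≤10.
N = 11·11·9 = 1089
Δ = 6!·4!·4!/15! = 1/3153150
Racah Σ t=1..5: t=1:−1/69120 t=2:+1/1728 t=3:−1/576 t=4:+1/1728 t=5:−1/69120 = -7/11520
⇒ 3j(5 5 4; 0 0 0)² = 2/143, sgn -1
Racah Σ t=3..4: t=3:−1/5184 t=4:+1/6912 = -1/20736
⇒ 3j(5 5 4; 1 2 -3)² = 5/2574, sgn +1
4πI² = N·(3j₀)²·(3jₘ)² = 5/169
I = -1·√(0.0295858/4π) = -0.04852178

-0.048522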